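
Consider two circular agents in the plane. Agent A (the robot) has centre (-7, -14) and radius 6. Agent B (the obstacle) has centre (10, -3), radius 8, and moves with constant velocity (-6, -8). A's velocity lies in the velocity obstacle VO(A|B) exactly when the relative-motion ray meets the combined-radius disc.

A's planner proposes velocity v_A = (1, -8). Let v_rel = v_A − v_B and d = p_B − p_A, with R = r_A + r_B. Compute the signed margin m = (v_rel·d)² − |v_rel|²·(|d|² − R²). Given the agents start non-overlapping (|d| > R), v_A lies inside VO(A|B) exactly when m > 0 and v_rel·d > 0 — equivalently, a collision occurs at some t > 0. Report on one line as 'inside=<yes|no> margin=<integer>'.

d = (17, 11),  |d|² = 410;  R = 6+8 = 14,  c = 410−14² = 214
v_rel = (7, 0),  |v_rel|² = 49;  v_rel·d = (7)·(17) + (0)·(11) = 119
49·t² − 238·t + 214 = 0  ⇒  m = 119² − 49·214 = 3675
m = 3675 > 0,  v_rel·d = 119 > 0  ⇒  inside

inside=yes margin=3675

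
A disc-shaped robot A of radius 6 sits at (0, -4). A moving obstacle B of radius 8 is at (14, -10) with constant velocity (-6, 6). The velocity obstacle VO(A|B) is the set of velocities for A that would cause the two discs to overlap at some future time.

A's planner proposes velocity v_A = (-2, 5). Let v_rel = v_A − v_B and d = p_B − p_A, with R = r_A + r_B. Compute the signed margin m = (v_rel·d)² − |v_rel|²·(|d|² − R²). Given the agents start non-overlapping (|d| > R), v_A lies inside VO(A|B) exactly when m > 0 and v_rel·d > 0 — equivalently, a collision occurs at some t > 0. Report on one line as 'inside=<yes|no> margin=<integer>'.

d = (14, -6),  |d|² = 232;  R = 6+8 = 14,  c = 232−14² = 36
v_rel = (4, -1),  |v_rel|² = 17;  v_rel·d = (4)·(14) + (-1)·(-6) = 62
17·t² − 124·t + 36 = 0  ⇒  m = 62² − 17·36 = 3232
m = 3232 > 0,  v_rel·d = 62 > 0  ⇒  inside

inside=yes margin=3232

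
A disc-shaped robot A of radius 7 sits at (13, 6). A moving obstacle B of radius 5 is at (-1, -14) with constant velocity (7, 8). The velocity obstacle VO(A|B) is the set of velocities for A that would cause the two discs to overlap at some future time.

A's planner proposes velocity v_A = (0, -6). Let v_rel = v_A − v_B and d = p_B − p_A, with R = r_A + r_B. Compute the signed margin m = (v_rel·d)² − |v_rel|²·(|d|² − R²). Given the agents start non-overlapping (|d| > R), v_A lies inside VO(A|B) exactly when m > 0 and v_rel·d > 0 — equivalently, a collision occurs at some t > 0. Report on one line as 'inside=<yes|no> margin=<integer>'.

d = (-14, -20),  |d|² = 596;  R = 7+5 = 12,  c = 596−12² = 452
v_rel = (-7, -14),  |v_rel|² = 245;  v_rel·d = (-7)·(-14) + (-14)·(-20) = 378
245·t² − 756·t + 452 = 0  ⇒  m = 378² − 245·452 = 32144
m = 32144 > 0,  v_rel·d = 378 > 0  ⇒  inside

inside=yes margin=32144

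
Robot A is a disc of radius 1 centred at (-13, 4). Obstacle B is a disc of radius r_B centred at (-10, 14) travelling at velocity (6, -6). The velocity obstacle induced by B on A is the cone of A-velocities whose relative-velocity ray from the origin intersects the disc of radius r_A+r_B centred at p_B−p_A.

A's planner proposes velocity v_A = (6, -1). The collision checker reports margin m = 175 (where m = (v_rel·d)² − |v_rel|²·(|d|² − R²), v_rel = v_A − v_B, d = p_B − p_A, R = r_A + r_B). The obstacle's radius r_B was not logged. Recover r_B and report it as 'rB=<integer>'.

m = 175
d = (3, 10);  v_rel = (0, 5),  |v_rel|² = 25
v_rel×d = (0)·(10) − (5)·(3) = -15
since m = R²·25 − (-15)²:  R² = (225 + 175) / 25 = 16
R = √16 = 4  ⇒  r_B = 4 − 1 = 3

rB=3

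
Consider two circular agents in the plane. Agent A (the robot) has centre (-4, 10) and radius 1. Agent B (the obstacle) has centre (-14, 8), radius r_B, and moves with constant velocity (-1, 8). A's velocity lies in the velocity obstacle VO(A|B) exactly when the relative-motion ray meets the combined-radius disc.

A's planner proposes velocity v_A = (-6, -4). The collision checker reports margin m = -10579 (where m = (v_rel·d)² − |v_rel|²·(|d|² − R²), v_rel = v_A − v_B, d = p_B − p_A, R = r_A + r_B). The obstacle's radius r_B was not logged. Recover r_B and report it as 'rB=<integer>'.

m = -10579
d = (-10, -2);  v_rel = (-5, -12),  |v_rel|² = 169
v_rel×d = (-5)·(-2) − (-12)·(-10) = -110
since m = R²·169 − (-110)²:  R² = (12100 + -10579) / 169 = 9
R = √9 = 3  ⇒  r_B = 3 − 1 = 2

rB=2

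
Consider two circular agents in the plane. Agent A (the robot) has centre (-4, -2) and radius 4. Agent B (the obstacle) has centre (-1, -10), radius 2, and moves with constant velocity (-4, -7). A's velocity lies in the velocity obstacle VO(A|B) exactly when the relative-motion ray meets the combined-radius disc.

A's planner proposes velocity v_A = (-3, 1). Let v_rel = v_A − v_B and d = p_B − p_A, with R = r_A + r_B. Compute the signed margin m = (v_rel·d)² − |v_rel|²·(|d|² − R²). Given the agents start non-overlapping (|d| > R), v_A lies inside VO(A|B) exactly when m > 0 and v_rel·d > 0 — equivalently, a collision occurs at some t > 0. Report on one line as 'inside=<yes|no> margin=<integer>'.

d = (3, -8),  |d|² = 73;  R = 4+2 = 6,  c = 73−6² = 37
v_rel = (1, 8),  |v_rel|² = 65;  v_rel·d = (1)·(3) + (8)·(-8) = -61
65·t² + 122·t + 37 = 0  ⇒  m = (-61)² − 65·37 = 1316
m = 1316 > 0,  v_rel·d = -61 < 0  ⇒  outside

inside=no margin=1316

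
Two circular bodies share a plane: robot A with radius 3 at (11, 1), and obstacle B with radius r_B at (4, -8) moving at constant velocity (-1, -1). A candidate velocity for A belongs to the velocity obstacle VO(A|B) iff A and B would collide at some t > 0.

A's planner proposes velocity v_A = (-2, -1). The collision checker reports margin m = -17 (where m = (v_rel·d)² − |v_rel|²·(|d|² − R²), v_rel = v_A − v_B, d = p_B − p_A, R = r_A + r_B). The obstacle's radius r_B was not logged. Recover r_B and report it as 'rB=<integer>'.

m = -17
d = (-7, -9);  v_rel = (-1, 0),  |v_rel|² = 1
v_rel×d = (-1)·(-9) − (0)·(-7) = 9
since m = R²·1 − 9²:  R² = (81 + -17) / 1 = 64
R = √64 = 8  ⇒  r_B = 8 − 3 = 5

rB=5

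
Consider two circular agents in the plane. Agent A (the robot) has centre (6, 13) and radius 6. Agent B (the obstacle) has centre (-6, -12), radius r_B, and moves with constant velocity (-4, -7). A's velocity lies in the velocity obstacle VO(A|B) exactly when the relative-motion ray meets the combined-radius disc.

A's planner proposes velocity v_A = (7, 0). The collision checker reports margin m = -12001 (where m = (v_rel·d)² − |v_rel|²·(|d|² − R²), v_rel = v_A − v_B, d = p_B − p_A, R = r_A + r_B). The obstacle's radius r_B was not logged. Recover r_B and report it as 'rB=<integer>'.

m = -12001
d = (-12, -25);  v_rel = (11, 7),  |v_rel|² = 170
v_rel×d = (11)·(-25) − (7)·(-12) = -191
since m = R²·170 − (-191)²:  R² = (36481 + -12001) / 170 = 144
R = √144 = 12  ⇒  r_B = 12 − 6 = 6

rB=6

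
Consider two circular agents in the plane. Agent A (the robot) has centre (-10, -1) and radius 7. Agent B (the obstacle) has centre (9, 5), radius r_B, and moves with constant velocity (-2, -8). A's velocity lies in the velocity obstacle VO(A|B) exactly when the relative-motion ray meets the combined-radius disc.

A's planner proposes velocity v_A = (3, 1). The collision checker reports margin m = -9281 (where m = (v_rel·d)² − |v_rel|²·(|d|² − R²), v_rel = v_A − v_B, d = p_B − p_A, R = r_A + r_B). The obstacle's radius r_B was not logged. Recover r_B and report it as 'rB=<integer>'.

m = -9281
d = (19, 6);  v_rel = (5, 9),  |v_rel|² = 106
v_rel×d = (5)·(6) − (9)·(19) = -141
since m = R²·106 − (-141)²:  R² = (19881 + -9281) / 106 = 100
R = √100 = 10  ⇒  r_B = 10 − 7 = 3

rB=3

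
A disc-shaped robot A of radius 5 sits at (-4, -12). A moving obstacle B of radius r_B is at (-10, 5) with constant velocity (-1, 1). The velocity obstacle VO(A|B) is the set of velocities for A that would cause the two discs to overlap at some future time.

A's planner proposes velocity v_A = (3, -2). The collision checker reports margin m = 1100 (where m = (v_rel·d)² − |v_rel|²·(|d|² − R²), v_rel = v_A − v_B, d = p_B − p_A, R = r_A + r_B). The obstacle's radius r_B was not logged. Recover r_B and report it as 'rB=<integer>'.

m = 1100
d = (-6, 17);  v_rel = (4, -3),  |v_rel|² = 25
v_rel×d = (4)·(17) − (-3)·(-6) = 50
since m = R²·25 − 50²:  R² = (2500 + 1100) / 25 = 144
R = √144 = 12  ⇒  r_B = 12 − 5 = 7

rB=7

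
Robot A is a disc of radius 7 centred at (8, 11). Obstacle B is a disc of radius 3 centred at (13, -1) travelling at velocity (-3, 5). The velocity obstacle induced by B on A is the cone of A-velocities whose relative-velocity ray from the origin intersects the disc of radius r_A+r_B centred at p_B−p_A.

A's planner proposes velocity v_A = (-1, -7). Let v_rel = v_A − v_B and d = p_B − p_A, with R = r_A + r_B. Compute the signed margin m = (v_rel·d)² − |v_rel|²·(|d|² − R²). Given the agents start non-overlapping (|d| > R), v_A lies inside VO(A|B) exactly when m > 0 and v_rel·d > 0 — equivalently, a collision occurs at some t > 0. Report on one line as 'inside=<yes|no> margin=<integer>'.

d = (5, -12),  |d|² = 169;  R = 7+3 = 10,  c = 169−10² = 69
v_rel = (2, -12),  |v_rel|² = 148;  v_rel·d = (2)·(5) + (-12)·(-12) = 154
148·t² − 308·t + 69 = 0  ⇒  m = 154² − 148·69 = 13504
m = 13504 > 0,  v_rel·d = 154 > 0  ⇒  inside

inside=yes margin=13504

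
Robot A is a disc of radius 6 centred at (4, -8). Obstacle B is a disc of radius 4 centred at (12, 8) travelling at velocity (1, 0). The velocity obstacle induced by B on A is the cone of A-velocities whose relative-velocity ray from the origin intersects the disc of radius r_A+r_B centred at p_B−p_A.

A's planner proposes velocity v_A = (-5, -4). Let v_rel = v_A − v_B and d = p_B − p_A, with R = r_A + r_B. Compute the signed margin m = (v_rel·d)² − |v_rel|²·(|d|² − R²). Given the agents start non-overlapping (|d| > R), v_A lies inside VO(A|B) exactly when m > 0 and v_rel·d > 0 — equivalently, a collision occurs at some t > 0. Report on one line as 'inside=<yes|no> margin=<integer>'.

d = (8, 16),  |d|² = 320;  R = 6+4 = 10,  c = 320−10² = 220
v_rel = (-6, -4),  |v_rel|² = 52;  v_rel·d = (-6)·(8) + (-4)·(16) = -112
52·t² + 224·t + 220 = 0  ⇒  m = (-112)² − 52·220 = 1104
m = 1104 > 0,  v_rel·d = -112 < 0  ⇒  outside

inside=no margin=1104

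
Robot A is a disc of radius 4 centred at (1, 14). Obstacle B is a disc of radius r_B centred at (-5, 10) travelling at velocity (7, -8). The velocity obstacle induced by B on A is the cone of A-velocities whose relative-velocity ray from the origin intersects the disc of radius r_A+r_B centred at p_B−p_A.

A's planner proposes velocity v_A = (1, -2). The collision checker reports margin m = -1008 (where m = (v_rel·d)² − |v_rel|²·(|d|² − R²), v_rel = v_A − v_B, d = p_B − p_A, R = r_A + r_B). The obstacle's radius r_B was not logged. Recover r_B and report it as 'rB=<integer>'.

m = -1008
d = (-6, -4);  v_rel = (-6, 6),  |v_rel|² = 72
v_rel×d = (-6)·(-4) − (6)·(-6) = 60
since m = R²·72 − 60²:  R² = (3600 + -1008) / 72 = 36
R = √36 = 6  ⇒  r_B = 6 − 4 = 2

rB=2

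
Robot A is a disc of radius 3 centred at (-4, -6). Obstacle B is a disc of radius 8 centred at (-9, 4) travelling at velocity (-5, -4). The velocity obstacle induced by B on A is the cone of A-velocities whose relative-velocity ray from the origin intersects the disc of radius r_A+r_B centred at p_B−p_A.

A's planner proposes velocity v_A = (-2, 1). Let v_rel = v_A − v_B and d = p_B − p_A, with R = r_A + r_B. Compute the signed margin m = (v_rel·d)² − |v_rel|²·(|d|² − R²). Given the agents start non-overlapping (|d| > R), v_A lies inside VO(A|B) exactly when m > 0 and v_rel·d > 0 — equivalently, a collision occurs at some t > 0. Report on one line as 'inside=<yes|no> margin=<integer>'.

d = (-5, 10),  |d|² = 125;  R = 3+8 = 11,  c = 125−11² = 4
v_rel = (3, 5),  |v_rel|² = 34;  v_rel·d = (3)·(-5) + (5)·(10) = 35
34·t² − 70·t + 4 = 0  ⇒  m = 35² − 34·4 = 1089
m = 1089 > 0,  v_rel·d = 35 > 0  ⇒  inside

inside=yes margin=1089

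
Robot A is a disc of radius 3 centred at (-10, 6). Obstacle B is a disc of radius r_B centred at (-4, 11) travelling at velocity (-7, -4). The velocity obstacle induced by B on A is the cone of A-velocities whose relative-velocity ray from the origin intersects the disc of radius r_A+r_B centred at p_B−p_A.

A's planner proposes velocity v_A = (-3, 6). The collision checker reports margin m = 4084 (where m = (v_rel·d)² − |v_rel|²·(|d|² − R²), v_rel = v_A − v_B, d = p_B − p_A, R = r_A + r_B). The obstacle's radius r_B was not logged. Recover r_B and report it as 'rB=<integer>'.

m = 4084
d = (6, 5);  v_rel = (4, 10),  |v_rel|² = 116
v_rel×d = (4)·(5) − (10)·(6) = -40
since m = R²·116 − (-40)²:  R² = (1600 + 4084) / 116 = 49
R = √49 = 7  ⇒  r_B = 7 − 3 = 4

rB=4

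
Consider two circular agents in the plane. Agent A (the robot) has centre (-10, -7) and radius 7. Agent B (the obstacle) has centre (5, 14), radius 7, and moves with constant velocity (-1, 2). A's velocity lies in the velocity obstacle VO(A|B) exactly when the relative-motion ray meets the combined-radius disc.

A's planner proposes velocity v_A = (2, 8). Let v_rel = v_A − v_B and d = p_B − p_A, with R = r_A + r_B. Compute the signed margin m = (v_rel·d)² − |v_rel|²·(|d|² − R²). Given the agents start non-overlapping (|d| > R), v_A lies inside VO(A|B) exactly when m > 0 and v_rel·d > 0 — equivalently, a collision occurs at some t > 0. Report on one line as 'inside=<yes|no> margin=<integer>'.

d = (15, 21),  |d|² = 666;  R = 7+7 = 14,  c = 666−14² = 470
v_rel = (3, 6),  |v_rel|² = 45;  v_rel·d = (3)·(15) + (6)·(21) = 171
45·t² − 342·t + 470 = 0  ⇒  m = 171² − 45·470 = 8091
m = 8091 > 0,  v_rel·d = 171 > 0  ⇒  inside

inside=yes margin=8091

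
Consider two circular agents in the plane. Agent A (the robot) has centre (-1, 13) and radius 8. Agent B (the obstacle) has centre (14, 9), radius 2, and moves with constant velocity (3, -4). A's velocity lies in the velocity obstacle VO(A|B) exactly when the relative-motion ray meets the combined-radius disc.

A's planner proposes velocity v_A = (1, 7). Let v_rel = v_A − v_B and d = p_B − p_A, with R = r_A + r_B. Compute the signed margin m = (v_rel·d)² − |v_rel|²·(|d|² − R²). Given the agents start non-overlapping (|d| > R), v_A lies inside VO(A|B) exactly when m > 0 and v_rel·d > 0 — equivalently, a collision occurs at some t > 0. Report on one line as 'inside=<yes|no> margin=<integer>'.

d = (15, -4),  |d|² = 241;  R = 8+2 = 10,  c = 241−10² = 141
v_rel = (-2, 11),  |v_rel|² = 125;  v_rel·d = (-2)·(15) + (11)·(-4) = -74
125·t² + 148·t + 141 = 0  ⇒  m = (-74)² − 125·141 = -12149
m = -12149 < 0,  v_rel·d = -74 < 0  ⇒  outside

inside=no margin=-12149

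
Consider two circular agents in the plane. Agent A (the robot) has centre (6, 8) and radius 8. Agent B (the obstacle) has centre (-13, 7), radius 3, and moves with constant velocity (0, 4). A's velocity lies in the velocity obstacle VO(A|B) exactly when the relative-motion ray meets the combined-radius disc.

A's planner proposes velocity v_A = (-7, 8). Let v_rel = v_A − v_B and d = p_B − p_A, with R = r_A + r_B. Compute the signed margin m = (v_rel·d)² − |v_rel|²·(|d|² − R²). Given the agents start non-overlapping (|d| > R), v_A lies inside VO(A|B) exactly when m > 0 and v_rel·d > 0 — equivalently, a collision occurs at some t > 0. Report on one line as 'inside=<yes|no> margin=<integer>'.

d = (-19, -1),  |d|² = 362;  R = 8+3 = 11,  c = 362−11² = 241
v_rel = (-7, 4),  |v_rel|² = 65;  v_rel·d = (-7)·(-19) + (4)·(-1) = 129
65·t² − 258·t + 241 = 0  ⇒  m = 129² − 65·241 = 976
m = 976 > 0,  v_rel·d = 129 > 0  ⇒  inside

inside=yes margin=976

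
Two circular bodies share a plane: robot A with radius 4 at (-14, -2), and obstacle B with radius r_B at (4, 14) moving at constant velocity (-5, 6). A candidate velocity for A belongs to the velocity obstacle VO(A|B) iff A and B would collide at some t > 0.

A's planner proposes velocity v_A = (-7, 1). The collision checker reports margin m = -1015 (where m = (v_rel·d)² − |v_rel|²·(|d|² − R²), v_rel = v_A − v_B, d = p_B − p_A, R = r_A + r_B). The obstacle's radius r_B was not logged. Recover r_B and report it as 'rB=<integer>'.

m = -1015
d = (18, 16);  v_rel = (-2, -5),  |v_rel|² = 29
v_rel×d = (-2)·(16) − (-5)·(18) = 58
since m = R²·29 − 58²:  R² = (3364 + -1015) / 29 = 81
R = √81 = 9  ⇒  r_B = 9 − 4 = 5

rB=5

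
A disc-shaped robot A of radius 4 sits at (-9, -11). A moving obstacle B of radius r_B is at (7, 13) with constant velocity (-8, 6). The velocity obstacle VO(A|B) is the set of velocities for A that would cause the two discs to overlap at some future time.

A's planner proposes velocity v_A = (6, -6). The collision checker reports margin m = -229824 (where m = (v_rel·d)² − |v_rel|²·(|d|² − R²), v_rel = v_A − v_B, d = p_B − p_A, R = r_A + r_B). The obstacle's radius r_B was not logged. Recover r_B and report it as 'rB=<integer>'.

m = -229824
d = (16, 24);  v_rel = (14, -12),  |v_rel|² = 340
v_rel×d = (14)·(24) − (-12)·(16) = 528
since m = R²·340 − 528²:  R² = (278784 + -229824) / 340 = 144
R = √144 = 12  ⇒  r_B = 12 − 4 = 8

rB=8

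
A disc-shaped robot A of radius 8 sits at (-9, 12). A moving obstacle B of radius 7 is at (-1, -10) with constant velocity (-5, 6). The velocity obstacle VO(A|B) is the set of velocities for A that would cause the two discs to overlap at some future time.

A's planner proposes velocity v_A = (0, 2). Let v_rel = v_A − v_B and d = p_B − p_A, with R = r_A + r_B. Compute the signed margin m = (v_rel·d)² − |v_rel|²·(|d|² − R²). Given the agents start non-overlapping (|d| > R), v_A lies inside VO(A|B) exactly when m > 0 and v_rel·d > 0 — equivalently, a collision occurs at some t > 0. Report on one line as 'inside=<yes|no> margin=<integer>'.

d = (8, -22),  |d|² = 548;  R = 8+7 = 15,  c = 548−15² = 323
v_rel = (5, -4),  |v_rel|² = 41;  v_rel·d = (5)·(8) + (-4)·(-22) = 128
41·t² − 256·t + 323 = 0  ⇒  m = 128² − 41·323 = 3141
m = 3141 > 0,  v_rel·d = 128 > 0  ⇒  inside

inside=yes margin=3141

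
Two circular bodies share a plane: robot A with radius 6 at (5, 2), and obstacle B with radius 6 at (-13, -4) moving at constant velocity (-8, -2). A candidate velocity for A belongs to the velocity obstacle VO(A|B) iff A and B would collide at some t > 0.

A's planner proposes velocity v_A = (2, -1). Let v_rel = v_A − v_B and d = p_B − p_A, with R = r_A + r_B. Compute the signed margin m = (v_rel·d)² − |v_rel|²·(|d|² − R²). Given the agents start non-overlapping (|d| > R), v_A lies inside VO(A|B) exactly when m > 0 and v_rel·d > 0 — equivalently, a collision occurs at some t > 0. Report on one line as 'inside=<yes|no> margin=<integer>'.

d = (-18, -6),  |d|² = 360;  R = 6+6 = 12,  c = 360−12² = 216
v_rel = (10, 1),  |v_rel|² = 101;  v_rel·d = (10)·(-18) + (1)·(-6) = -186
101·t² + 372·t + 216 = 0  ⇒  m = (-186)² − 101·216 = 12780
m = 12780 > 0,  v_rel·d = -186 < 0  ⇒  outside

inside=no margin=12780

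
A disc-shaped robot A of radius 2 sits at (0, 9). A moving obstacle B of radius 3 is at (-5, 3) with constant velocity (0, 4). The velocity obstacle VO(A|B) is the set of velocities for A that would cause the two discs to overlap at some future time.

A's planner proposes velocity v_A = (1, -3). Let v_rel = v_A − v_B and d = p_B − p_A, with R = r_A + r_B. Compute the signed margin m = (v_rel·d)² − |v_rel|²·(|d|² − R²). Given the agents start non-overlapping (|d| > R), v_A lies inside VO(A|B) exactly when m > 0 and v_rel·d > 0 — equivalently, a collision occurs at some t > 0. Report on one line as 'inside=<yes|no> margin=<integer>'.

d = (-5, -6),  |d|² = 61;  R = 2+3 = 5,  c = 61−5² = 36
v_rel = (1, -7),  |v_rel|² = 50;  v_rel·d = (1)·(-5) + (-7)·(-6) = 37
50·t² − 74·t + 36 = 0  ⇒  m = 37² − 50·36 = -431
m = -431 < 0,  v_rel·d = 37 > 0  ⇒  outside

inside=no margin=-431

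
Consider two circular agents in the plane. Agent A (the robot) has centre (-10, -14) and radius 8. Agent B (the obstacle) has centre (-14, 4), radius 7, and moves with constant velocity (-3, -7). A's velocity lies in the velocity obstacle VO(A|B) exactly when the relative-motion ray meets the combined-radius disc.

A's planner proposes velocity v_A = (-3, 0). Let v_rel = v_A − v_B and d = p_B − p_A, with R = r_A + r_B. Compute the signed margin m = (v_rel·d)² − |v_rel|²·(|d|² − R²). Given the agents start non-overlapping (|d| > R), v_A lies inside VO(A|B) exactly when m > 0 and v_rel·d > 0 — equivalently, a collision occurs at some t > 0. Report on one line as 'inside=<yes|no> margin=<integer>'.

d = (-4, 18),  |d|² = 340;  R = 8+7 = 15,  c = 340−15² = 115
v_rel = (0, 7),  |v_rel|² = 49;  v_rel·d = (0)·(-4) + (7)·(18) = 126
49·t² − 252·t + 115 = 0  ⇒  m = 126² − 49·115 = 10241
m = 10241 > 0,  v_rel·d = 126 > 0  ⇒  inside

inside=yes margin=10241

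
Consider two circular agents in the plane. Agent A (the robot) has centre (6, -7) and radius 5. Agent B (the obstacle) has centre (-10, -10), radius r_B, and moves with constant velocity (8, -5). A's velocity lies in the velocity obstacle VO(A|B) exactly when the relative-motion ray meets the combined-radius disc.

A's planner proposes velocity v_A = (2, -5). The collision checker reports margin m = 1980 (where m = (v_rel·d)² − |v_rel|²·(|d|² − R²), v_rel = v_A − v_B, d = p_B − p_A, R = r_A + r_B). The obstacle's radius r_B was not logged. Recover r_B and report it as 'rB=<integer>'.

m = 1980
d = (-16, -3);  v_rel = (-6, 0),  |v_rel|² = 36
v_rel×d = (-6)·(-3) − (0)·(-16) = 18
since m = R²·36 − 18²:  R² = (324 + 1980) / 36 = 64
R = √64 = 8  ⇒  r_B = 8 − 5 = 3

rB=3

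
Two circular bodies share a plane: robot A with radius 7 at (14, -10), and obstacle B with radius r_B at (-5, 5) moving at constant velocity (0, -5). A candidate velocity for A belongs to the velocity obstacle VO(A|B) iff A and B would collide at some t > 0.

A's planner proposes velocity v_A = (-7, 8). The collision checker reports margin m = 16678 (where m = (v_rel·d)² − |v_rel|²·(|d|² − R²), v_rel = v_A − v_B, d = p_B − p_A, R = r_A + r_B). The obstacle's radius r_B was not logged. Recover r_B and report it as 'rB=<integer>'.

m = 16678
d = (-19, 15);  v_rel = (-7, 13),  |v_rel|² = 218
v_rel×d = (-7)·(15) − (13)·(-19) = 142
since m = R²·218 − 142²:  R² = (20164 + 16678) / 218 = 169
R = √169 = 13  ⇒  r_B = 13 − 7 = 6

rB=6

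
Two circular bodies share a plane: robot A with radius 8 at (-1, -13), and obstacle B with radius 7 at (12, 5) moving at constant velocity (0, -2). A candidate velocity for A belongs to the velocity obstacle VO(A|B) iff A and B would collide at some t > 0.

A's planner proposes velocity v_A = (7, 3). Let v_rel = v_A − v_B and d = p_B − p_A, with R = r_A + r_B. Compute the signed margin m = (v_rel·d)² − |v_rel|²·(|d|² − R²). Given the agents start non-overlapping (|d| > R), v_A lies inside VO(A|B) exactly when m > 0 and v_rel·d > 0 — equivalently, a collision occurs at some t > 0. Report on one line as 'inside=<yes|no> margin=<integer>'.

d = (13, 18),  |d|² = 493;  R = 8+7 = 15,  c = 493−15² = 268
v_rel = (7, 5),  |v_rel|² = 74;  v_rel·d = (7)·(13) + (5)·(18) = 181
74·t² − 362·t + 268 = 0  ⇒  m = 181² − 74·268 = 12929
m = 12929 > 0,  v_rel·d = 181 > 0  ⇒  inside

inside=yes margin=12929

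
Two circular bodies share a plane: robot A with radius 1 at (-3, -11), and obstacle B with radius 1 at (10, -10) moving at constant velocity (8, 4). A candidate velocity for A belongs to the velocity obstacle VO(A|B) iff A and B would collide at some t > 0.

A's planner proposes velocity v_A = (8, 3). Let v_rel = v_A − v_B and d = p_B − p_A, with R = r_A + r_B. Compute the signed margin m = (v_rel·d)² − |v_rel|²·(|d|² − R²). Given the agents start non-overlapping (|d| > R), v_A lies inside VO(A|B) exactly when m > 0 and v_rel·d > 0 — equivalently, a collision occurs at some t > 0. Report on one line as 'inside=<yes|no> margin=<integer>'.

d = (13, 1),  |d|² = 170;  R = 1+1 = 2,  c = 170−2² = 166
v_rel = (0, -1),  |v_rel|² = 1;  v_rel·d = (0)·(13) + (-1)·(1) = -1
1·t² + 2·t + 166 = 0  ⇒  m = (-1)² − 1·166 = -165
m = -165 < 0,  v_rel·d = -1 < 0  ⇒  outside

inside=no margin=-165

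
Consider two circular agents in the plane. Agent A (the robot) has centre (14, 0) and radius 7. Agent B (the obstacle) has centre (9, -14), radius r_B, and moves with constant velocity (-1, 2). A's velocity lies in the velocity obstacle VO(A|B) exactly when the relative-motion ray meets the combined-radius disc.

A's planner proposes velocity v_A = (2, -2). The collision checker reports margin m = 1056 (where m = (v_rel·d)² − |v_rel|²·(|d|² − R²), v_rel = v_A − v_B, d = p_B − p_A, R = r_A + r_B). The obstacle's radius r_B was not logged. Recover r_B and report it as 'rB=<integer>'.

m = 1056
d = (-5, -14);  v_rel = (3, -4),  |v_rel|² = 25
v_rel×d = (3)·(-14) − (-4)·(-5) = -62
since m = R²·25 − (-62)²:  R² = (3844 + 1056) / 25 = 196
R = √196 = 14  ⇒  r_B = 14 − 7 = 7

rB=7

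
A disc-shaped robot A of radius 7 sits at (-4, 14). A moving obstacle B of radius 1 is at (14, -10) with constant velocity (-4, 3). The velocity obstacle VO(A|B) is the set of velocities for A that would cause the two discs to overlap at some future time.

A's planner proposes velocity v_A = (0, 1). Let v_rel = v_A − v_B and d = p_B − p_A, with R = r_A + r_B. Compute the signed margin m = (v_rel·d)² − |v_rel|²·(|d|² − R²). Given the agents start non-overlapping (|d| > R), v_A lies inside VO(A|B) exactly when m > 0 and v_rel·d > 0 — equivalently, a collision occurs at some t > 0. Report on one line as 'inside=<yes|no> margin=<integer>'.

d = (18, -24),  |d|² = 900;  R = 7+1 = 8,  c = 900−8² = 836
v_rel = (4, -2),  |v_rel|² = 20;  v_rel·d = (4)·(18) + (-2)·(-24) = 120
20·t² − 240·t + 836 = 0  ⇒  m = 120² − 20·836 = -2320
m = -2320 < 0,  v_rel·d = 120 > 0  ⇒  outside

inside=no margin=-2320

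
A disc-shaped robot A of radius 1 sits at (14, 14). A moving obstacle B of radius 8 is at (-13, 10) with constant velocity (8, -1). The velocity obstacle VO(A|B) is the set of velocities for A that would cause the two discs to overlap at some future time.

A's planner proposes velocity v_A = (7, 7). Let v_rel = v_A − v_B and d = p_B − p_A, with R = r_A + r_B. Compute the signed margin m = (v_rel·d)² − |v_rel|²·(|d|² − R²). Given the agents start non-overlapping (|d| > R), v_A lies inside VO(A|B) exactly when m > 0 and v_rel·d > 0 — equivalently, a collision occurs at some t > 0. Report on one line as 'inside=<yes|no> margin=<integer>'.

d = (-27, -4),  |d|² = 745;  R = 1+8 = 9,  c = 745−9² = 664
v_rel = (-1, 8),  |v_rel|² = 65;  v_rel·d = (-1)·(-27) + (8)·(-4) = -5
65·t² + 10·t + 664 = 0  ⇒  m = (-5)² − 65·664 = -43135
m = -43135 < 0,  v_rel·d = -5 < 0  ⇒  outside

inside=no margin=-43135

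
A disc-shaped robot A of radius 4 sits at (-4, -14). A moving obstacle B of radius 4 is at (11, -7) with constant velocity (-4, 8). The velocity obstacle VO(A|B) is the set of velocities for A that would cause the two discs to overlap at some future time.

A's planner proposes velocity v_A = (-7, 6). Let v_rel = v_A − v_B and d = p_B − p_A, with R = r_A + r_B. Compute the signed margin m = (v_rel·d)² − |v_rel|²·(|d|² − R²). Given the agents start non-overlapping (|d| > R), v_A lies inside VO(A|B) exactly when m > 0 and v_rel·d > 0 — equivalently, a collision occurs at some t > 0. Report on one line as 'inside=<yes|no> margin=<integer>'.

d = (15, 7),  |d|² = 274;  R = 4+4 = 8,  c = 274−8² = 210
v_rel = (-3, -2),  |v_rel|² = 13;  v_rel·d = (-3)·(15) + (-2)·(7) = -59
13·t² + 118·t + 210 = 0  ⇒  m = (-59)² − 13·210 = 751
m = 751 > 0,  v_rel·d = -59 < 0  ⇒  outside

inside=no margin=751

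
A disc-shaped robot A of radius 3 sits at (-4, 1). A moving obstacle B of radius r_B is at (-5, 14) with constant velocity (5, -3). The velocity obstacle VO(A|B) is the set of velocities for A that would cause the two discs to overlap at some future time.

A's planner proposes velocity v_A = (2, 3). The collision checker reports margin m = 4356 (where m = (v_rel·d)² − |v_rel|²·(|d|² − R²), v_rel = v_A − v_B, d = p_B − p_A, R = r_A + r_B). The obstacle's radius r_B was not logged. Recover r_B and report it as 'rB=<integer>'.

m = 4356
d = (-1, 13);  v_rel = (-3, 6),  |v_rel|² = 45
v_rel×d = (-3)·(13) − (6)·(-1) = -33
since m = R²·45 − (-33)²:  R² = (1089 + 4356) / 45 = 121
R = √121 = 11  ⇒  r_B = 11 − 3 = 8

rB=8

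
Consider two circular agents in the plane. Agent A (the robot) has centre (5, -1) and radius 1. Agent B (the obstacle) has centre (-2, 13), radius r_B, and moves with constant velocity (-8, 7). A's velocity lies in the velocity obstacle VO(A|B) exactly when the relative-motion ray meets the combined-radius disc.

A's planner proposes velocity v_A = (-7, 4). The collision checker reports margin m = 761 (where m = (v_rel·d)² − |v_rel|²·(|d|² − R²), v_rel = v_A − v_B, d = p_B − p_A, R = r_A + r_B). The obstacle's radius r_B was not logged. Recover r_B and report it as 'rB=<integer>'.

m = 761
d = (-7, 14);  v_rel = (1, -3),  |v_rel|² = 10
v_rel×d = (1)·(14) − (-3)·(-7) = -7
since m = R²·10 − (-7)²:  R² = (49 + 761) / 10 = 81
R = √81 = 9  ⇒  r_B = 9 − 1 = 8

rB=8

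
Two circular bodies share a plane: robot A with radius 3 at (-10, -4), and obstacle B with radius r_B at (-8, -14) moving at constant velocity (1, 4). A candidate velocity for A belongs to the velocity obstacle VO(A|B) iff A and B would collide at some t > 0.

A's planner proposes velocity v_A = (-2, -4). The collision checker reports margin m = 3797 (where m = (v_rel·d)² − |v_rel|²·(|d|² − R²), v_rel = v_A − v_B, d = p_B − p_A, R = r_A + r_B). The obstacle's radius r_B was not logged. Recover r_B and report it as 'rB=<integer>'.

m = 3797
d = (2, -10);  v_rel = (-3, -8),  |v_rel|² = 73
v_rel×d = (-3)·(-10) − (-8)·(2) = 46
since m = R²·73 − 46²:  R² = (2116 + 3797) / 73 = 81
R = √81 = 9  ⇒  r_B = 9 − 3 = 6

rB=6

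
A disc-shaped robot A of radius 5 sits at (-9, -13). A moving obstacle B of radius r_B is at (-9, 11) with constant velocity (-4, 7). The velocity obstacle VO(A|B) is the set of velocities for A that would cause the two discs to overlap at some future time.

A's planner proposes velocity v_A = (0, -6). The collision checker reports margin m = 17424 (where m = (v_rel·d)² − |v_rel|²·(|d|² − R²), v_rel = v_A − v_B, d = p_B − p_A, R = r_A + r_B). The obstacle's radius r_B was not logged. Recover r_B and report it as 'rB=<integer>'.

m = 17424
d = (0, 24);  v_rel = (4, -13),  |v_rel|² = 185
v_rel×d = (4)·(24) − (-13)·(0) = 96
since m = R²·185 − 96²:  R² = (9216 + 17424) / 185 = 144
R = √144 = 12  ⇒  r_B = 12 − 5 = 7

rB=7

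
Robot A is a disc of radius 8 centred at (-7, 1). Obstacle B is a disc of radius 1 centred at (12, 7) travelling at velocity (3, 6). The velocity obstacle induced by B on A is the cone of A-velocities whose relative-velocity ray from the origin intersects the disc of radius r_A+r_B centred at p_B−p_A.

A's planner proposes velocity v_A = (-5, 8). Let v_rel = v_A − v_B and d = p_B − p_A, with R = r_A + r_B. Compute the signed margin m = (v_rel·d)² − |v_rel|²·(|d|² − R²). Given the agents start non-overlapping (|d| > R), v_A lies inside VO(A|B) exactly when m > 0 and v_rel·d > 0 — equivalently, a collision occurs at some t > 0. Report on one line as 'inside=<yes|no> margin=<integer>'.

d = (19, 6),  |d|² = 397;  R = 8+1 = 9,  c = 397−9² = 316
v_rel = (-8, 2),  |v_rel|² = 68;  v_rel·d = (-8)·(19) + (2)·(6) = -140
68·t² + 280·t + 316 = 0  ⇒  m = (-140)² − 68·316 = -1888
m = -1888 < 0,  v_rel·d = -140 < 0  ⇒  outside

inside=no margin=-1888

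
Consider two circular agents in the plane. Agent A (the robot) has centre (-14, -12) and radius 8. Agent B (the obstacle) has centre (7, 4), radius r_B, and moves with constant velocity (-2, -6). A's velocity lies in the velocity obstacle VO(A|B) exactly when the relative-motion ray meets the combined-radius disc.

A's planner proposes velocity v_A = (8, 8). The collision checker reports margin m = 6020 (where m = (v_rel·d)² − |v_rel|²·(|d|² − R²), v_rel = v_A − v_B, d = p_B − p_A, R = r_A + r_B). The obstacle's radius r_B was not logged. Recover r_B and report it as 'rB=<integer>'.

m = 6020
d = (21, 16);  v_rel = (10, 14),  |v_rel|² = 296
v_rel×d = (10)·(16) − (14)·(21) = -134
since m = R²·296 − (-134)²:  R² = (17956 + 6020) / 296 = 81
R = √81 = 9  ⇒  r_B = 9 − 8 = 1

rB=1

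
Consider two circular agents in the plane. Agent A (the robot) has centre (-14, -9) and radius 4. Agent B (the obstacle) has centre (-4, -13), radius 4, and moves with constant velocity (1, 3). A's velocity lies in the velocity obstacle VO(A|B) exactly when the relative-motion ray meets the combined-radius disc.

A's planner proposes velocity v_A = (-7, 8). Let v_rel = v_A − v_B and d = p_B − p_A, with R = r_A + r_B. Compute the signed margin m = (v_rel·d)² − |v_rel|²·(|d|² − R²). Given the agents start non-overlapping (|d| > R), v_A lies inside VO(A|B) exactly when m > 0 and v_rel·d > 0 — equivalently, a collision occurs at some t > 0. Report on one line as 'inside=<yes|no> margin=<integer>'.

d = (10, -4),  |d|² = 116;  R = 4+4 = 8,  c = 116−8² = 52
v_rel = (-8, 5),  |v_rel|² = 89;  v_rel·d = (-8)·(10) + (5)·(-4) = -100
89·t² + 200·t + 52 = 0  ⇒  m = (-100)² − 89·52 = 5372
m = 5372 > 0,  v_rel·d = -100 < 0  ⇒  outside

inside=no margin=5372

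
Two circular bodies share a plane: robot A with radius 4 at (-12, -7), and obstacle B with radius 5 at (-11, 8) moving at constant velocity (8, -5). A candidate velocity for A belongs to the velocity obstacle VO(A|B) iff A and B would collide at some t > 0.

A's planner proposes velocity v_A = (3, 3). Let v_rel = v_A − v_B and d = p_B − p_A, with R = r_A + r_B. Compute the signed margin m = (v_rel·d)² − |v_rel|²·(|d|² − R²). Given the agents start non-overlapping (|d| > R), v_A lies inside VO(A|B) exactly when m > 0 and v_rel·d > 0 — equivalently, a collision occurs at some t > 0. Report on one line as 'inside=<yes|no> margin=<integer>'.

d = (1, 15),  |d|² = 226;  R = 4+5 = 9,  c = 226−9² = 145
v_rel = (-5, 8),  |v_rel|² = 89;  v_rel·d = (-5)·(1) + (8)·(15) = 115
89·t² − 230·t + 145 = 0  ⇒  m = 115² − 89·145 = 320
m = 320 > 0,  v_rel·d = 115 > 0  ⇒  inside

inside=yes margin=320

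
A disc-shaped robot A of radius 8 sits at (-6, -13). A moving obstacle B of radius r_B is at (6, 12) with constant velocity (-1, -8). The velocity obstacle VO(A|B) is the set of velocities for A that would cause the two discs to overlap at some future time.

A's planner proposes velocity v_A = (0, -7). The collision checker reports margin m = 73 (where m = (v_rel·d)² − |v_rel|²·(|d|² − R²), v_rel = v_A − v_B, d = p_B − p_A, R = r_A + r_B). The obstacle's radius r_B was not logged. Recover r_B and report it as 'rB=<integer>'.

m = 73
d = (12, 25);  v_rel = (1, 1),  |v_rel|² = 2
v_rel×d = (1)·(25) − (1)·(12) = 13
since m = R²·2 − 13²:  R² = (169 + 73) / 2 = 121
R = √121 = 11  ⇒  r_B = 11 − 8 = 3

rB=3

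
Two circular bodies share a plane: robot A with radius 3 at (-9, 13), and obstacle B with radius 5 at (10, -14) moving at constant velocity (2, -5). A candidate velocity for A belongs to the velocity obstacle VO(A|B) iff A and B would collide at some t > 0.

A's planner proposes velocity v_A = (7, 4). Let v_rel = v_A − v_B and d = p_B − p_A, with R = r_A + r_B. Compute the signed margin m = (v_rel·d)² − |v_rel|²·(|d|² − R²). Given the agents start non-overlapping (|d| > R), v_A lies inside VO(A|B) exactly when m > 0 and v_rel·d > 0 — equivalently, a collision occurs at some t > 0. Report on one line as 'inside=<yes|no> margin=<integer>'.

d = (19, -27),  |d|² = 1090;  R = 3+5 = 8,  c = 1090−8² = 1026
v_rel = (5, 9),  |v_rel|² = 106;  v_rel·d = (5)·(19) + (9)·(-27) = -148
106·t² + 296·t + 1026 = 0  ⇒  m = (-148)² − 106·1026 = -86852
m = -86852 < 0,  v_rel·d = -148 < 0  ⇒  outside

inside=no margin=-86852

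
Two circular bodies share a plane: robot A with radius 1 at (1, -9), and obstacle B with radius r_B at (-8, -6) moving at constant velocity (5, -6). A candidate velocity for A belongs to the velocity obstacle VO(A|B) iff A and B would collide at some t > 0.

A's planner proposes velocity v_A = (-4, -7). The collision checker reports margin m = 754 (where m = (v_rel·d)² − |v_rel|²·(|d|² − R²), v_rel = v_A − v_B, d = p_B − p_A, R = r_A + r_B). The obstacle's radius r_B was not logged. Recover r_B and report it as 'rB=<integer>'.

m = 754
d = (-9, 3);  v_rel = (-9, -1),  |v_rel|² = 82
v_rel×d = (-9)·(3) − (-1)·(-9) = -36
since m = R²·82 − (-36)²:  R² = (1296 + 754) / 82 = 25
R = √25 = 5  ⇒  r_B = 5 − 1 = 4

rB=4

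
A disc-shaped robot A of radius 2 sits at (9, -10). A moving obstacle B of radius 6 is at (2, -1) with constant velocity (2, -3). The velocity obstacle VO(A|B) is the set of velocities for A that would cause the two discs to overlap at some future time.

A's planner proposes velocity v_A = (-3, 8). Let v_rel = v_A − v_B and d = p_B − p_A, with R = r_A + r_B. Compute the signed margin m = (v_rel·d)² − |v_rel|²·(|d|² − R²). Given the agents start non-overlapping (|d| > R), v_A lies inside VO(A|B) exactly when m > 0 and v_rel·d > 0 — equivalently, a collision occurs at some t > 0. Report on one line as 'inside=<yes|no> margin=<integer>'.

d = (-7, 9),  |d|² = 130;  R = 2+6 = 8,  c = 130−8² = 66
v_rel = (-5, 11),  |v_rel|² = 146;  v_rel·d = (-5)·(-7) + (11)·(9) = 134
146·t² − 268·t + 66 = 0  ⇒  m = 134² − 146·66 = 8320
m = 8320 > 0,  v_rel·d = 134 > 0  ⇒  inside

inside=yes margin=8320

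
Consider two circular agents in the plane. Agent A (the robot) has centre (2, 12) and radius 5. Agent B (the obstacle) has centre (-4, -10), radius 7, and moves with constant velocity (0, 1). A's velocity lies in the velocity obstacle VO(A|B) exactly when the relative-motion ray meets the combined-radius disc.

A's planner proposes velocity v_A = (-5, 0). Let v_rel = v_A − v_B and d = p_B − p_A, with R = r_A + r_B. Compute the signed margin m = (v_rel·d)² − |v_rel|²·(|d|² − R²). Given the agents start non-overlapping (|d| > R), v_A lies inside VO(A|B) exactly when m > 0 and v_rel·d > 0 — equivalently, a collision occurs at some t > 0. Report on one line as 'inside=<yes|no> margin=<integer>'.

d = (-6, -22),  |d|² = 520;  R = 5+7 = 12,  c = 520−12² = 376
v_rel = (-5, -1),  |v_rel|² = 26;  v_rel·d = (-5)·(-6) + (-1)·(-22) = 52
26·t² − 104·t + 376 = 0  ⇒  m = 52² − 26·376 = -7072
m = -7072 < 0,  v_rel·d = 52 > 0  ⇒  outside

inside=no margin=-7072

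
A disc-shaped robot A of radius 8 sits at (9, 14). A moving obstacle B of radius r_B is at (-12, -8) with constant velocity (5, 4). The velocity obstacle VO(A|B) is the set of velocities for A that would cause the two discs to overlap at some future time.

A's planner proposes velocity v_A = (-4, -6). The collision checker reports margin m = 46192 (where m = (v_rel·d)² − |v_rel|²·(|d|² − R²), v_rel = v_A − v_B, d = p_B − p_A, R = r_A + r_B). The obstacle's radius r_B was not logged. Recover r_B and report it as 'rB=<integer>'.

m = 46192
d = (-21, -22);  v_rel = (-9, -10),  |v_rel|² = 181
v_rel×d = (-9)·(-22) − (-10)·(-21) = -12
since m = R²·181 − (-12)²:  R² = (144 + 46192) / 181 = 256
R = √256 = 16  ⇒  r_B = 16 − 8 = 8

rB=8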